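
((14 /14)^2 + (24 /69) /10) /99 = 0.01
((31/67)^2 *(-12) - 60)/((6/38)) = -1778856/4489 = -396.27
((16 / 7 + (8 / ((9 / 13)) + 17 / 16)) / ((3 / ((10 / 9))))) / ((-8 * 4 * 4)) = -75115/1741824 = -0.04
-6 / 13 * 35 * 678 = -142380/13 = -10952.31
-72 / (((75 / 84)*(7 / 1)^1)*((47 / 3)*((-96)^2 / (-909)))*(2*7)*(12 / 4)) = 909/526400 = 0.00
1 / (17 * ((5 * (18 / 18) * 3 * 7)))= 1/1785 = 0.00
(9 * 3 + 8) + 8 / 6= 109/3 = 36.33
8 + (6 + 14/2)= 21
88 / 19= 4.63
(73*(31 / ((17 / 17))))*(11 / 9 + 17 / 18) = 4903.17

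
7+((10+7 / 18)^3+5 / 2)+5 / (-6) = 6589747/5832 = 1129.93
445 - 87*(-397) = 34984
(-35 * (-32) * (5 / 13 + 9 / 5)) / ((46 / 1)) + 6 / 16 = 128129/2392 = 53.57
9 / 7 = 1.29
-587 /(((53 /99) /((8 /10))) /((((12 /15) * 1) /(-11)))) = 84528/1325 = 63.79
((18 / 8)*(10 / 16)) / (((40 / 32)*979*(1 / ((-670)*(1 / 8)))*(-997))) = 3015/31234016 = 0.00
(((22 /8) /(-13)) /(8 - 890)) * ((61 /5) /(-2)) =-671/458640 = 0.00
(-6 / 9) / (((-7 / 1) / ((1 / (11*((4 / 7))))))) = 1/66 = 0.02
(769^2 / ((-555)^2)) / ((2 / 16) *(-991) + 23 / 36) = -4730888/303678425 = -0.02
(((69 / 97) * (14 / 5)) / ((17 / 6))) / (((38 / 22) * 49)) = 9108/1096585 = 0.01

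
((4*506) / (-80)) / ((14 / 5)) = -253/28 = -9.04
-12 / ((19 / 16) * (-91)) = 192/1729 = 0.11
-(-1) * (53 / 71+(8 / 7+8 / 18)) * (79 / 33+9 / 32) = 2680925/429408 = 6.24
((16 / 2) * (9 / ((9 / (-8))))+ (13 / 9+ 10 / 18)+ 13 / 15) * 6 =-1834/5 = -366.80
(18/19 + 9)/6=63/38 = 1.66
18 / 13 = 1.38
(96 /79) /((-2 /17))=-816/79 = -10.33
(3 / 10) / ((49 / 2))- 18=-4407/245 = -17.99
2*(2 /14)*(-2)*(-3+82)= -316/7 = -45.14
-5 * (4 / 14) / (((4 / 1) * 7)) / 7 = -5/686 = -0.01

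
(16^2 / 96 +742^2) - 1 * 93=1651421/3 = 550473.67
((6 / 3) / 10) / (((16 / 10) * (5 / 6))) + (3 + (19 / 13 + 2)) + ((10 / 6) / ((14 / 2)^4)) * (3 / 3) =12383257/1872780 = 6.61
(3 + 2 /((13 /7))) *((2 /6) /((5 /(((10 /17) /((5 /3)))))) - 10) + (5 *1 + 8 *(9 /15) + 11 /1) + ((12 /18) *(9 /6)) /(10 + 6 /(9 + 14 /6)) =-782411/39559 = -19.78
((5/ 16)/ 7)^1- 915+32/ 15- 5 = -917.82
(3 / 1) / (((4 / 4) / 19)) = 57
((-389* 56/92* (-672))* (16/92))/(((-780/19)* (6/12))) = -46356352/34385 = -1348.16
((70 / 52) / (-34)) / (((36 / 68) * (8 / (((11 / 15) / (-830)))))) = 77/9322560 = 0.00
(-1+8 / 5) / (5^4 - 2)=3/3115 = 0.00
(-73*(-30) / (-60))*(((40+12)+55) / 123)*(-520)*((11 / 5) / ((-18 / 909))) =-225628546/123 = -1834378.42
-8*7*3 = -168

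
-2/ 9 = -0.22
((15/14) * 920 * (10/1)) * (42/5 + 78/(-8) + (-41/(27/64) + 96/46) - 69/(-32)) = -234221275/252 = -929449.50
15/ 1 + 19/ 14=229/14 = 16.36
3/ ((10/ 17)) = 5.10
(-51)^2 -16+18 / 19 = 49133/19 = 2585.95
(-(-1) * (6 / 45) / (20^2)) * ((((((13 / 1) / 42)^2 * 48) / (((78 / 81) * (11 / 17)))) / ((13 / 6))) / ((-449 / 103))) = -15759/60502750 = 0.00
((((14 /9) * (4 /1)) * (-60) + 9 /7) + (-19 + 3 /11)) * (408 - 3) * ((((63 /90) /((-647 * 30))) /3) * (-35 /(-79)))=1895649/2248972 = 0.84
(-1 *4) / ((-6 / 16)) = 32/3 = 10.67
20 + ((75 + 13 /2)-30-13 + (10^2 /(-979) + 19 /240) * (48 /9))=58.38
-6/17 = -0.35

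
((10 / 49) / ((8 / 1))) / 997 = 5/195412 = 0.00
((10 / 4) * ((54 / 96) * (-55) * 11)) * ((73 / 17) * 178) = -176880825/272 = -650297.15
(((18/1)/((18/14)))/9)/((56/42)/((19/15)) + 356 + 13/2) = 532/124335 = 0.00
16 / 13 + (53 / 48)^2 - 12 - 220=-6875483/29952 = -229.55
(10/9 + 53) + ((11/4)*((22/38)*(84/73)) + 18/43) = 30253228/536769 = 56.36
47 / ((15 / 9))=141/5 = 28.20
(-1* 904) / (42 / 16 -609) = 7232/4851 = 1.49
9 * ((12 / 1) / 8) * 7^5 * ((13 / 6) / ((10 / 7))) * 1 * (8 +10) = 123884397/20 = 6194219.85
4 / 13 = 0.31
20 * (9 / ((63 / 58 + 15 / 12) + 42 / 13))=54288/1679 = 32.33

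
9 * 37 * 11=3663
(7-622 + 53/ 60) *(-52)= 479011/15 = 31934.07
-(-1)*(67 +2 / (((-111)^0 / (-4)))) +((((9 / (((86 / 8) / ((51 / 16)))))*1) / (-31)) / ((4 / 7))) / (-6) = 2517775/42656 = 59.03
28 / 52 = 7/13 = 0.54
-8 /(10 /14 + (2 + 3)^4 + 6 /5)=-140/10971 = -0.01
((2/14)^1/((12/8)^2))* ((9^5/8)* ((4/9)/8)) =729/28 = 26.04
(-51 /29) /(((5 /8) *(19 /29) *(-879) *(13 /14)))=1904/361855 = 0.01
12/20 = 3/5 = 0.60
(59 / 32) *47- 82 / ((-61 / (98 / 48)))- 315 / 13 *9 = -9795857/76128 = -128.68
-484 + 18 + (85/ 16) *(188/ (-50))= -19439/40 = -485.98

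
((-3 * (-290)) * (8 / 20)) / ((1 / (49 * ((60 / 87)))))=11760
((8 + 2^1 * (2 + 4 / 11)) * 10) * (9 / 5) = 2520/11 = 229.09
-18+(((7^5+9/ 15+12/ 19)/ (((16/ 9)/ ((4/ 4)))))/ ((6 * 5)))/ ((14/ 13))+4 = 29647649/106400 = 278.64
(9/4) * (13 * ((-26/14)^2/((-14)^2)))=19773/38416 = 0.51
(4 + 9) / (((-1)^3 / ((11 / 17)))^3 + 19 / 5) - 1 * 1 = 85791/724 = 118.50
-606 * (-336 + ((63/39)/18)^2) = 206461675/1014 = 203611.12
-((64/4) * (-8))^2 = -16384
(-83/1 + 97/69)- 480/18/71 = -401570/4899 = -81.97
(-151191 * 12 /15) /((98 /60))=-3628584/49 = -74052.73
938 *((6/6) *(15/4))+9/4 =14079/4 = 3519.75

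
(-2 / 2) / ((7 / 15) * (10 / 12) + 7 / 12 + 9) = -36/359 = -0.10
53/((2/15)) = 795/2 = 397.50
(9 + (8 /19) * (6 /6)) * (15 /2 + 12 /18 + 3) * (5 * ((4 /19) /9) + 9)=18697087/19494 = 959.12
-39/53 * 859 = -33501/53 = -632.09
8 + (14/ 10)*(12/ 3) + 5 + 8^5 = 163933/5 = 32786.60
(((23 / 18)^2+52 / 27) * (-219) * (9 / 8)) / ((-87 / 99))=925859/928 = 997.69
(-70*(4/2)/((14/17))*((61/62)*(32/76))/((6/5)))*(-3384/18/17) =1146800/1767 = 649.01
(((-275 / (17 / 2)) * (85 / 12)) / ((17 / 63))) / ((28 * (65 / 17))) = -825/104 = -7.93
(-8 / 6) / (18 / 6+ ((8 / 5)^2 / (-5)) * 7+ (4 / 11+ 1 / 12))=22000/2261 = 9.73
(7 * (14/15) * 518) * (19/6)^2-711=4485466/135 = 33225.67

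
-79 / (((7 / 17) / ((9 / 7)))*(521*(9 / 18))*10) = -12087/127645 = -0.09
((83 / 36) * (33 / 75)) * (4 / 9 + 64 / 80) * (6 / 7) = 3652/3375 = 1.08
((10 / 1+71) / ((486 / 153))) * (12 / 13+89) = 59619/26 = 2293.04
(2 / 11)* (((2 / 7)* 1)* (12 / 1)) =0.62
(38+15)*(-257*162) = -2206602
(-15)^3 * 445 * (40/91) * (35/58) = -150187500/377 = -398375.33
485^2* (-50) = -11761250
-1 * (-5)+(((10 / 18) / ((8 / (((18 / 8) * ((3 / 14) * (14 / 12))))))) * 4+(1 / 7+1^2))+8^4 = 918915/224 = 4102.30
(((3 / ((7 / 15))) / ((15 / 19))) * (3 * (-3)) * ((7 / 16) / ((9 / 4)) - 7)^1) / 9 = 665/12 = 55.42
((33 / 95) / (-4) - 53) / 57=-20173/21660 = -0.93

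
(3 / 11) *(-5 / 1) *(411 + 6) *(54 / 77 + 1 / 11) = -381555/847 = -450.48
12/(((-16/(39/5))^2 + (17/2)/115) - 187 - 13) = -4197960/68468143 = -0.06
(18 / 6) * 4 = 12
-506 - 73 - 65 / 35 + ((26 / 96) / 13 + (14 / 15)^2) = -14615123/25200 = -579.97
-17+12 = -5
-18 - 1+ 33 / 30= -179/10 = -17.90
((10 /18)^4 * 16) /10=1000/6561 = 0.15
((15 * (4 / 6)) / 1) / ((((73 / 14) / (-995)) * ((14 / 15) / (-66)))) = 9850500/73 = 134938.36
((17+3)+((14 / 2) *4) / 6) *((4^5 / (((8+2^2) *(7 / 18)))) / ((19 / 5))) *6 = 1136640/133 = 8546.17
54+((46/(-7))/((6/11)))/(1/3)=125/7 = 17.86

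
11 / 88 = 1/8 = 0.12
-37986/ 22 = -18993/11 = -1726.64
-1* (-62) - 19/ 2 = 105/2 = 52.50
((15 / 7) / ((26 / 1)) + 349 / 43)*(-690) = -5657.10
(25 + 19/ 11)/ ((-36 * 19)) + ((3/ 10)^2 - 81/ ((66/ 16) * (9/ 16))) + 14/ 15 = -709029/20900 = -33.92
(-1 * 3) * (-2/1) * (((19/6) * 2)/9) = 38/9 = 4.22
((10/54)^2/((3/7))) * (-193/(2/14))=-236425/2187 = -108.10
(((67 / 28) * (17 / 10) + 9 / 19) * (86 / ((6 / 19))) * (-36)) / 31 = -3116769/2170 = -1436.30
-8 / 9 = -0.89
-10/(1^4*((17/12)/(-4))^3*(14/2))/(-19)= -1105920/653429 = -1.69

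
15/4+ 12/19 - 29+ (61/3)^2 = 265957/684 = 388.83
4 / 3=1.33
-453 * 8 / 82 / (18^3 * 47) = -151/936522 = 0.00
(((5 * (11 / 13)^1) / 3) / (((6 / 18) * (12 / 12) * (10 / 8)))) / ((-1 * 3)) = -44/39 = -1.13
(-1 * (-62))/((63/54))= 372/7 = 53.14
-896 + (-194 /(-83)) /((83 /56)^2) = -511712768/571787 = -894.94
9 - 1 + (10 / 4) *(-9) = -29/2 = -14.50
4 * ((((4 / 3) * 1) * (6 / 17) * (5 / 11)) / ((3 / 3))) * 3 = 480/187 = 2.57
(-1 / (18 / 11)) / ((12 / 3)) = -11/72 = -0.15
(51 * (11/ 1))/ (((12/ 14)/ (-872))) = -570724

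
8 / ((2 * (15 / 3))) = 4/5 = 0.80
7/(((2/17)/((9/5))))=1071/10 = 107.10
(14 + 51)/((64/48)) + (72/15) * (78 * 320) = 479427/4 = 119856.75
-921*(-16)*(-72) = -1060992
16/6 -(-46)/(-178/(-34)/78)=183700/267 = 688.01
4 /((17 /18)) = 72/17 = 4.24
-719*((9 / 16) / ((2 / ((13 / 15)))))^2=-1093599/25600 = -42.72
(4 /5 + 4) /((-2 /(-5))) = 12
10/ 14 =5/7 = 0.71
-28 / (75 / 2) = -56/75 = -0.75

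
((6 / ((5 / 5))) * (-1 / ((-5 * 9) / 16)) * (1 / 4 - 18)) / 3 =-568/45 = -12.62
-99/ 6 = -16.50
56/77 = 8/11 = 0.73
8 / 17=0.47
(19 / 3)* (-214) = -4066/3 = -1355.33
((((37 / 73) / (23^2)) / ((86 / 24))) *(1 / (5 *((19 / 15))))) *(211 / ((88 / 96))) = 0.01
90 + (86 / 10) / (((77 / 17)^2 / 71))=3550367/29645 = 119.76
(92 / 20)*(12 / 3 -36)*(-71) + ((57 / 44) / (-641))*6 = 736913257/70510 = 10451.19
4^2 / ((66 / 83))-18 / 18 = 631/33 = 19.12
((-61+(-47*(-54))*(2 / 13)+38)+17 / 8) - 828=-47675/104 = -458.41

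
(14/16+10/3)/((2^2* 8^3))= 101/49152 = 0.00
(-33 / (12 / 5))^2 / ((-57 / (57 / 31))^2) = 3025/15376 = 0.20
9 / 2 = 4.50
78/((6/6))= 78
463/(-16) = -463/16 = -28.94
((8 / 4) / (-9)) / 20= -0.01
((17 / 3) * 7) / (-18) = -119/54 = -2.20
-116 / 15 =-7.73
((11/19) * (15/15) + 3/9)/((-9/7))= -364/513 = -0.71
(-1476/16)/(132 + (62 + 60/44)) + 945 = 8119161/8596 = 944.53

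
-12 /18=-2/3 = -0.67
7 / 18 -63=-1127/18 = -62.61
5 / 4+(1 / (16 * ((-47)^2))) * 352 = 1.26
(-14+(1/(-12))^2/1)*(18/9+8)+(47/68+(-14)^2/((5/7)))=827183/6120 = 135.16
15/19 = 0.79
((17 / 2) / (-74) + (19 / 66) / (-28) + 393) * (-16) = -53726422/8547 = -6286.00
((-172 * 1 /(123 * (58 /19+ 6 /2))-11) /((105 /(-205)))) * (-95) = -3018397/1449 = -2083.09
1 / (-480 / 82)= -41/240 = -0.17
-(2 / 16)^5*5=-5/32768 = 0.00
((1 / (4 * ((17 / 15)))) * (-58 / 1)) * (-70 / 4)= 15225/68 = 223.90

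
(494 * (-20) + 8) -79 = -9951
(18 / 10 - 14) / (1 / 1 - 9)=61/40 = 1.52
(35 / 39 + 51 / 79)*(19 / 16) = 1.83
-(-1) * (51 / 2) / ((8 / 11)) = 561/16 = 35.06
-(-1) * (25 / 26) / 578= 25/15028 = 0.00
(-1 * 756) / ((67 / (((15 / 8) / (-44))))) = 0.48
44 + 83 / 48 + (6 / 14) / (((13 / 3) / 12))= 204929/4368 = 46.92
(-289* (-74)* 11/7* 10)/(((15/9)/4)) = 5645904/7 = 806557.71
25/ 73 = 0.34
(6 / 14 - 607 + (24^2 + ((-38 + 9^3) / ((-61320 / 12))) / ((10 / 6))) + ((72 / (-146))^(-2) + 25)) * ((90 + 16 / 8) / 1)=-586686967/4139100 = -141.74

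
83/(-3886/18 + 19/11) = -8217/21202 = -0.39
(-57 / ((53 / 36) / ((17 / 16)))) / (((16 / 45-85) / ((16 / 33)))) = 523260/2220647 = 0.24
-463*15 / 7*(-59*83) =4858523.57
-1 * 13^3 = -2197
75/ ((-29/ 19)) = -1425/29 = -49.14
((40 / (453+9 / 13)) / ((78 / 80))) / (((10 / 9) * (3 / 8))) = 640/2949 = 0.22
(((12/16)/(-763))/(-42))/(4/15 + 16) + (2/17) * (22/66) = 20852029/531707232 = 0.04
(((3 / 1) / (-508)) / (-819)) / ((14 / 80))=10/242697 = 0.00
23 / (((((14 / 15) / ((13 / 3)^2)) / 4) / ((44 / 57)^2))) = 75252320/68229 = 1102.94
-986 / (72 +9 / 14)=-13804/1017 = -13.57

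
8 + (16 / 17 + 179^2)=544849/17 = 32049.94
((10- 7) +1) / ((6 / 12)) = 8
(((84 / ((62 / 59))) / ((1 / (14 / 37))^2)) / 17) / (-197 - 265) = -11564/7936093 = 0.00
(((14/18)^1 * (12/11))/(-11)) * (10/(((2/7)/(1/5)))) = -196/363 = -0.54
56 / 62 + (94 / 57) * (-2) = -4232/1767 = -2.40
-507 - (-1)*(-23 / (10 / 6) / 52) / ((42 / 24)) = -230754/455 = -507.15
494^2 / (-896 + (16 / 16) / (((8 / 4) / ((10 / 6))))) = -1464216/5371 = -272.62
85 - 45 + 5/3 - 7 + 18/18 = 107/3 = 35.67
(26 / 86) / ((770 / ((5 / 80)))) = 13/529760 = 0.00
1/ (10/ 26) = 13/5 = 2.60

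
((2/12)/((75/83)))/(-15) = -83/6750 = -0.01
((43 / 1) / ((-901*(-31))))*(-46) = -1978/27931 = -0.07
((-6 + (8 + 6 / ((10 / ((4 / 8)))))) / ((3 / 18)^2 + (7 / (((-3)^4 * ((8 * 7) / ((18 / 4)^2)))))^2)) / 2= 39.99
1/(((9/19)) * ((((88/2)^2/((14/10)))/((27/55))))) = 399/532400 = 0.00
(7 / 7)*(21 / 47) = 0.45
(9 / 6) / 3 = 1/2 = 0.50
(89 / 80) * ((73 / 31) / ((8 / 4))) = 6497/4960 = 1.31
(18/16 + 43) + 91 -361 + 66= -1279/8 = -159.88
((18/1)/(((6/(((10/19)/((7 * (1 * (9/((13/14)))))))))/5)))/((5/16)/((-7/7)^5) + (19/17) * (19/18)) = 265200/1976513 = 0.13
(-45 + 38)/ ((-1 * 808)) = 7/808 = 0.01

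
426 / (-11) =-426/11 = -38.73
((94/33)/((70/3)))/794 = 47/305690 = 0.00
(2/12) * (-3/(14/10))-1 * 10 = -145/14 = -10.36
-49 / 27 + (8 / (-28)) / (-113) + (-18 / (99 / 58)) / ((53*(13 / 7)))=-310687079/161864703 = -1.92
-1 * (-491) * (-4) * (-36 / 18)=3928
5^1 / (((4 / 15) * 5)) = 15/4 = 3.75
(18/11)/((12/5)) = 0.68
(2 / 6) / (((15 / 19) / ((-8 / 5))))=-152/225 = -0.68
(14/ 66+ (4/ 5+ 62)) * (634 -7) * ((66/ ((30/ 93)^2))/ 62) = 202086489/500 = 404172.98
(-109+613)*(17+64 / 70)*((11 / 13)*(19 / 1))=145155.32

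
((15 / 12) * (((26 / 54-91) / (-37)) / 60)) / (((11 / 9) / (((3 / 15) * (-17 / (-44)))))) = 10387/3223440 = 0.00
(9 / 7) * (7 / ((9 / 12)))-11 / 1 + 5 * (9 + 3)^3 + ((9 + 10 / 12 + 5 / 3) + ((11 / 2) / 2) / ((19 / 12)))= 328861/38 = 8654.24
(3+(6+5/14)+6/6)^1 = 145/14 = 10.36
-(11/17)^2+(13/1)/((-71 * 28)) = -244305/574532 = -0.43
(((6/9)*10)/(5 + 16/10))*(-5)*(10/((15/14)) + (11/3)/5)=-15100/297 = -50.84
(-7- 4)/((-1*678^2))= 11/459684 = 0.00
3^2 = 9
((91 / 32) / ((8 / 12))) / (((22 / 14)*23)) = 1911/16192 = 0.12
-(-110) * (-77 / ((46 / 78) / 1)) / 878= -165165/10097 = -16.36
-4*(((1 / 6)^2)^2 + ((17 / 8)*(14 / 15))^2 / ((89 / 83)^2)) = -439097093/32080050 = -13.69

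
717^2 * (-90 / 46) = -23134005/23 = -1005826.30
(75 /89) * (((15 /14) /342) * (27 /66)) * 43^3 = 89445375/1041656 = 85.87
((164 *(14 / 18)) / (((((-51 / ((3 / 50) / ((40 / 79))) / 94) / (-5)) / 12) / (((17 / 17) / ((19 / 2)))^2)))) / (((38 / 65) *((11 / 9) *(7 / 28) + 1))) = 14147952/583015 = 24.27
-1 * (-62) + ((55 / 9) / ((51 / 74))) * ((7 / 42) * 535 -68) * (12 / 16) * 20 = 1320683/459 = 2877.31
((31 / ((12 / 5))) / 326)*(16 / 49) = 310/23961 = 0.01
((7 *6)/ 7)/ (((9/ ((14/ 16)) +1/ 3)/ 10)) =1260/223 = 5.65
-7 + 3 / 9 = -20/3 = -6.67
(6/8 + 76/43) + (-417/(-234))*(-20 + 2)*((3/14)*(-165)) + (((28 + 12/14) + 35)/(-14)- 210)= 101029465/109564 = 922.10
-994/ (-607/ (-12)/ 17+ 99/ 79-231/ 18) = 16019304/138673 = 115.52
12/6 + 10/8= 13/4 = 3.25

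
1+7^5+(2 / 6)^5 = 4084345/243 = 16808.00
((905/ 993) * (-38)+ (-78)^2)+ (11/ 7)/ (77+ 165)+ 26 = 929058353/152922 = 6075.37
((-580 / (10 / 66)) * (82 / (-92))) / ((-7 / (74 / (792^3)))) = -43993/605937024 = 0.00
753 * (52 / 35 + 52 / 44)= 773331/385 = 2008.65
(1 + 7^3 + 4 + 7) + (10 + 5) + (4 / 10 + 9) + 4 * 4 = 1977/5 = 395.40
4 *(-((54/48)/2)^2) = -81/64 = -1.27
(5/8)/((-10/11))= -11/16 = -0.69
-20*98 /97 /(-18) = 980/873 = 1.12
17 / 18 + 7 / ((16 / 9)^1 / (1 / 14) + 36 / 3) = 3389/2988 = 1.13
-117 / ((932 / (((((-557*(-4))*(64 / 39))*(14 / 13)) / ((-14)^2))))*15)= -0.17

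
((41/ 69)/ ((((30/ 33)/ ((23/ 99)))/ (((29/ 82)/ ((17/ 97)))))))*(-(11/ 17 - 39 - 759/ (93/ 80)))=256188349/1209465 = 211.82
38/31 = 1.23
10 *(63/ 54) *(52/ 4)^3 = 76895/3 = 25631.67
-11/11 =-1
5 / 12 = 0.42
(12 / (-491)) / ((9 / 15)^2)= -100/1473 = -0.07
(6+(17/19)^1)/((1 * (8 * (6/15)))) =655/304 = 2.15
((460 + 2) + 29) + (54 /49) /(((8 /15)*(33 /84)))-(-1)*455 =73247/77 = 951.26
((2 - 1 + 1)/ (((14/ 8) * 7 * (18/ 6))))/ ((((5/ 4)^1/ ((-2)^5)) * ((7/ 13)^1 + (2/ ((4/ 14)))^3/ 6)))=-26624/1102745 = -0.02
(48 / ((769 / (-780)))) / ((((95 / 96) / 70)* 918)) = -931840/248387 = -3.75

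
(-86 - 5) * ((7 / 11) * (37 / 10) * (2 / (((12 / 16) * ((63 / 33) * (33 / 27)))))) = -13468/55 = -244.87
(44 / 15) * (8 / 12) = 88/45 = 1.96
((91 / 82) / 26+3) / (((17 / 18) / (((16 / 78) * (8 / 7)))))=47904/63427 = 0.76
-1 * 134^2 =-17956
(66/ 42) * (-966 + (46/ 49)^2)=-25489750/16807 = -1516.62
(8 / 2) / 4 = 1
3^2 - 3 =6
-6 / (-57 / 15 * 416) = 15/3952 = 0.00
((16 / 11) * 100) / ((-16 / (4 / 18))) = -200/99 = -2.02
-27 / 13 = -2.08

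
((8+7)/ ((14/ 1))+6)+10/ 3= 437/42 = 10.40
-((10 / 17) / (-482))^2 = -25/16785409 = 0.00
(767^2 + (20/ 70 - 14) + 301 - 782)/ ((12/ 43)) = 14743840/7 = 2106262.86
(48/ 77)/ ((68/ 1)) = 12/1309 = 0.01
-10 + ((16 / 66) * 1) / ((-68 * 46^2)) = -5935381/593538 = -10.00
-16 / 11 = -1.45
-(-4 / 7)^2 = -16/49 = -0.33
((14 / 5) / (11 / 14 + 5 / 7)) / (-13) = -28/195 = -0.14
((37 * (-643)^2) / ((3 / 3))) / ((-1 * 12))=-15297613/12 = -1274801.08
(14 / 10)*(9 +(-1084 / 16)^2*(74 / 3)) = 19022731/120 = 158522.76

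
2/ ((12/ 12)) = 2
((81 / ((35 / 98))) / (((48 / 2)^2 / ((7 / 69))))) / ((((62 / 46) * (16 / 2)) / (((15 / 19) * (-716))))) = -78939/37696 = -2.09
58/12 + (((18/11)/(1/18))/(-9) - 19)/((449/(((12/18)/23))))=3293333/681582 = 4.83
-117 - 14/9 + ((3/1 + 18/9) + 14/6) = -1001/9 = -111.22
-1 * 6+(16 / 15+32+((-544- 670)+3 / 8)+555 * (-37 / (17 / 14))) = -36919379/2040 = -18097.73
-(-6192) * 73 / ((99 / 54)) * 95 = 257649120/11 = 23422647.27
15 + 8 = 23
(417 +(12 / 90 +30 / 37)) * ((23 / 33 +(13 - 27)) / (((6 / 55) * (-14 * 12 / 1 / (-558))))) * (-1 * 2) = 450961433/1332 = 338559.63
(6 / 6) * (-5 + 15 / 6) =-5/2 = -2.50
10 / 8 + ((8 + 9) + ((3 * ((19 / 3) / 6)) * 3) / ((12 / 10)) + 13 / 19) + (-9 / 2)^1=1274/57 = 22.35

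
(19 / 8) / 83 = 0.03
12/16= 3/4 = 0.75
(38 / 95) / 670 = 1/1675 = 0.00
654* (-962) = -629148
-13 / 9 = -1.44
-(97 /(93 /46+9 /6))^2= -4977361/6561 = -758.63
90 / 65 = 18/13 = 1.38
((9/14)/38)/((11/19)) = 9/308 = 0.03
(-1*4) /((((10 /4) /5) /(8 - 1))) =-56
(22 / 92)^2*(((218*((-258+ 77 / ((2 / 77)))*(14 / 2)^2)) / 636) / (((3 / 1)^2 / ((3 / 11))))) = 318019163/4037328 = 78.77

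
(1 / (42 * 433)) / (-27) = -1/491022 = 0.00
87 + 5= 92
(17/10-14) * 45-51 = -1209/2 = -604.50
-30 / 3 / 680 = -0.01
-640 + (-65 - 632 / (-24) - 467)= -1145.67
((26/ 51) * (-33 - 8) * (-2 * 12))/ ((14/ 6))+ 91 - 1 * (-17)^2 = 2022/119 = 16.99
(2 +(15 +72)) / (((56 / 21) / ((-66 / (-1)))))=8811/4 = 2202.75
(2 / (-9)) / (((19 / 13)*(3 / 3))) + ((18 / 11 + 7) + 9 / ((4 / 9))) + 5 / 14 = 1532189/52668 = 29.09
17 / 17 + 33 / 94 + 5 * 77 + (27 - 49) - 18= 32557/94 = 346.35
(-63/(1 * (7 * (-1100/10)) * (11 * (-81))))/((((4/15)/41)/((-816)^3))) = 928203264/121 = 7671101.36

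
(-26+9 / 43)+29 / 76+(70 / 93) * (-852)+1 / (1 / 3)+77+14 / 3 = -176893729/303924 = -582.03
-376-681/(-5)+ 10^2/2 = -949/5 = -189.80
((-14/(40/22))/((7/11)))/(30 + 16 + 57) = -121/1030 = -0.12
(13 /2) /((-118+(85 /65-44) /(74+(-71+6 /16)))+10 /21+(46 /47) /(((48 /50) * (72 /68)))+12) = -6004908/108282827 = -0.06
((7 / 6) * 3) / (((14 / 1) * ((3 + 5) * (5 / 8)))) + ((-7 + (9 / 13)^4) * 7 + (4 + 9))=-19616819/571220 = -34.34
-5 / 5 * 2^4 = -16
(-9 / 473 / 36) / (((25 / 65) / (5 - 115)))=13/86 = 0.15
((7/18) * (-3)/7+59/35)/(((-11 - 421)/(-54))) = 319/1680 = 0.19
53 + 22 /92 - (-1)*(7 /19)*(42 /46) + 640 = 606185/874 = 693.58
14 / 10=7/5 = 1.40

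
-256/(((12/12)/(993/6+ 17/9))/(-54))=2313984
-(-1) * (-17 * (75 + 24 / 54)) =-11543/9 = -1282.56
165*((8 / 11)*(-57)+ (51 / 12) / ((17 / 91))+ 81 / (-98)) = -631635/196 = -3222.63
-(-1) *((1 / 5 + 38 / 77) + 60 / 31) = 31377/11935 = 2.63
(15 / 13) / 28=15/364 = 0.04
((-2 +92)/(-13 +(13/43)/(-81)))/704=-156735/15942784 = -0.01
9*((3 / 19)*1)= 27/19 = 1.42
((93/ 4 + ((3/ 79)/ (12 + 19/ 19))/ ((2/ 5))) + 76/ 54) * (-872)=-596384998/27729 = -21507.63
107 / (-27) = -107/27 = -3.96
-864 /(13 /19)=-16416/13 = -1262.77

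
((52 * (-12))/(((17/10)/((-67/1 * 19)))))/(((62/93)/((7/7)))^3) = 26809380/17 = 1577022.35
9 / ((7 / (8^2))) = 576/7 = 82.29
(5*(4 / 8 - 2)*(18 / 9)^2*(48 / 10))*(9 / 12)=-108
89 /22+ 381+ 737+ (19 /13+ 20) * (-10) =259525/286 = 907.43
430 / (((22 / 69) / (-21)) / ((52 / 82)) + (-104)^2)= 8099910/203740541 = 0.04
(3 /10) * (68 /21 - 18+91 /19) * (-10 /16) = 3979/2128 = 1.87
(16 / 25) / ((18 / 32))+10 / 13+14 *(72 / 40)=79288/2925 = 27.11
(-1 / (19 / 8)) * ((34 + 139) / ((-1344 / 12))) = 173/266 = 0.65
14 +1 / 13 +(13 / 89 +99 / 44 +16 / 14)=570683/32396 = 17.62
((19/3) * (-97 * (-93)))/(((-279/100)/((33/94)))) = -1013650/141 = -7189.01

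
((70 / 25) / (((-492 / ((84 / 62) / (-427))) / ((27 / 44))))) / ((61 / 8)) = 378/260116505 = 0.00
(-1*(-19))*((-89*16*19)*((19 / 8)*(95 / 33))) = -115985690/33 = -3514717.88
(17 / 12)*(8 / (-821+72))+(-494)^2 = 548348858/2247 = 244035.98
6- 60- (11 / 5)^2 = -1471/25 = -58.84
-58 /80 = -29/40 = -0.72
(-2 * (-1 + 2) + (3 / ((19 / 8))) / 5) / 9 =-166/855 = -0.19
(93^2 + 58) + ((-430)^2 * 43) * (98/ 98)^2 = 7959407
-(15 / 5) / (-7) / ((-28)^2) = 3/5488 = 0.00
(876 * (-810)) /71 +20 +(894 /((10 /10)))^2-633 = 55992673/71 = 788629.20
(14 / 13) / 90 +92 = 92.01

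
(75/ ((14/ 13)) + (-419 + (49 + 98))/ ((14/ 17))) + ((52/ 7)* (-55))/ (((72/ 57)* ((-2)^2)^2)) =-188737/672 = -280.86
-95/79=-1.20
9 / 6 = 3/2 = 1.50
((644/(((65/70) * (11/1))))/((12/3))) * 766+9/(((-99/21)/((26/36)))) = 12072.50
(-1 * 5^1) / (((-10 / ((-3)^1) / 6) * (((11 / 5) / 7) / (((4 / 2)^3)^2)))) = -1832.73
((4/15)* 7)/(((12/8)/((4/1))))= 4.98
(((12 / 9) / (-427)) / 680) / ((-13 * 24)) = 1/67944240 = 0.00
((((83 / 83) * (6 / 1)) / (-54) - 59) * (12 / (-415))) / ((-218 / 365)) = -77672/27141 = -2.86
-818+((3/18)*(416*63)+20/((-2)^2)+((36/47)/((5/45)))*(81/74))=6195267/1739 = 3562.55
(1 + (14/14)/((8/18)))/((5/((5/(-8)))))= -13/32 = -0.41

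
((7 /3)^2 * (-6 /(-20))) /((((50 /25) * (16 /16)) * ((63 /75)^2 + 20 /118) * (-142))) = -361375/54986376 = -0.01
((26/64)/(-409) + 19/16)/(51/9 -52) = -46587/1819232 = -0.03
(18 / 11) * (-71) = -1278/11 = -116.18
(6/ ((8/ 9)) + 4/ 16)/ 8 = 7/8 = 0.88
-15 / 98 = -0.15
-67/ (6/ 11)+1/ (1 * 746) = -137449/1119 = -122.83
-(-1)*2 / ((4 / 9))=9/2 = 4.50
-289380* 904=-261599520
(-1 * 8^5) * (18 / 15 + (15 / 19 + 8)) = -31096832/95 = -327335.07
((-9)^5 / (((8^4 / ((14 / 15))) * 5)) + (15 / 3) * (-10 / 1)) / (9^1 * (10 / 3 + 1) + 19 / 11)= -29675591/22937600 = -1.29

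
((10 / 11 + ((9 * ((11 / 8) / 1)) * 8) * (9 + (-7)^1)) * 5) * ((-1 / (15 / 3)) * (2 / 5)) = -4376/55 = -79.56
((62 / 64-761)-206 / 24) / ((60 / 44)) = -811657/1440 = -563.65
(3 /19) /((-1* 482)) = -3/9158 = 0.00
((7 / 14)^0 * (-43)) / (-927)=43/927 = 0.05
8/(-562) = -4/281 = -0.01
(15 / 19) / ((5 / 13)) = 39/19 = 2.05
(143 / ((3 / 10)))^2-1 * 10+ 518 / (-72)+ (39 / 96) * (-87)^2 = 230268.82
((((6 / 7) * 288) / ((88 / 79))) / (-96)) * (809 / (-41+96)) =-575199/16940 = -33.96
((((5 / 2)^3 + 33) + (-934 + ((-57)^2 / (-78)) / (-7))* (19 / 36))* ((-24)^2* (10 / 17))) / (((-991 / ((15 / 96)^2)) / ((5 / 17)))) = 451656875/416996944 = 1.08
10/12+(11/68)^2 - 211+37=-2401805/13872 = -173.14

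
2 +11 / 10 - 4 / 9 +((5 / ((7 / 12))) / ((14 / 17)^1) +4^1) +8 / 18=8579/490 = 17.51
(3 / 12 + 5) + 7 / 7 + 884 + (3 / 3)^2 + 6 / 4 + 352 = 4979/4 = 1244.75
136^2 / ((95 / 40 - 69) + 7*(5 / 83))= -279.38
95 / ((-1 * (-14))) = 95/14 = 6.79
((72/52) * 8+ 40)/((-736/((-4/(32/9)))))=747/9568 = 0.08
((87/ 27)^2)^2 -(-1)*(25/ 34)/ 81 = 24049579/223074 = 107.81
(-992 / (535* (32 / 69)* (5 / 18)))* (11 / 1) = -423522/2675 = -158.33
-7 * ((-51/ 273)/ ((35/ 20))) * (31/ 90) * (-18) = -4.63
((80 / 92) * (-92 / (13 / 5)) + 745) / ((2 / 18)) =83565/13 = 6428.08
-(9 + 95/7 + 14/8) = -681/28 = -24.32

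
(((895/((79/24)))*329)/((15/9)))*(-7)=-29681064/79 = -375709.67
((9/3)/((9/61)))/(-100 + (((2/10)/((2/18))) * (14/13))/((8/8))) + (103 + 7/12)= 1317837/12748 = 103.38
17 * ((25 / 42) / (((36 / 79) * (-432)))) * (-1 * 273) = 436475/31104 = 14.03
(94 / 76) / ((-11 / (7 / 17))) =-0.05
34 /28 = 17/14 = 1.21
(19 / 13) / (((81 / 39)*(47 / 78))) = 494/423 = 1.17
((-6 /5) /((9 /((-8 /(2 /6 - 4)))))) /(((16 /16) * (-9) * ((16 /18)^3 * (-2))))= -81/3520 = -0.02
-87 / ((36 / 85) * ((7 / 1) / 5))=-12325/84 = -146.73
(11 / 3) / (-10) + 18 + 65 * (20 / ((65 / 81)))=49129/30 = 1637.63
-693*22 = -15246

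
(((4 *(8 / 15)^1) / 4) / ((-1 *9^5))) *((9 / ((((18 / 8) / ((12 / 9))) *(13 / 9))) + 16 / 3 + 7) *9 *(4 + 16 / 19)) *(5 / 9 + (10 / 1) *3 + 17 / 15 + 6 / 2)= -28722400/131265927 = -0.22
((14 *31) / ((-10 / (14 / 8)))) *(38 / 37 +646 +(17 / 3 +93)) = -31432667/555 = -56635.44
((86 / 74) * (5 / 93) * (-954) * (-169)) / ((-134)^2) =5777265/10297766 = 0.56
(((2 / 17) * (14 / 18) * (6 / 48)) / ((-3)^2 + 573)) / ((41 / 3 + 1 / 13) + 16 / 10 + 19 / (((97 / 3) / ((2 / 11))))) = 715/562112208 = 0.00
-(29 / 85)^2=-841/7225 = -0.12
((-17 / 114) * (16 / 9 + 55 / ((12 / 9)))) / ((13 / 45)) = -131665/5928 = -22.21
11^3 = 1331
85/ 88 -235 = -20595/88 = -234.03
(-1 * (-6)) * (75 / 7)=450/7 = 64.29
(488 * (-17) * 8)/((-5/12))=796416/5 = 159283.20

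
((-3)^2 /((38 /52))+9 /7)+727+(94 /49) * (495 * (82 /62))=57621370/28861 = 1996.51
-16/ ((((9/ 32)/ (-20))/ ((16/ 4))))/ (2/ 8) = 163840/9 = 18204.44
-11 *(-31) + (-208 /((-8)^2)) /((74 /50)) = 50143/148 = 338.80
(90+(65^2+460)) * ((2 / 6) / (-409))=-4775/1227 = -3.89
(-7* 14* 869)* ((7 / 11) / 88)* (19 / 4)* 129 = -66414747/176 = -377356.52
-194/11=-17.64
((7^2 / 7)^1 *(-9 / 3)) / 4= -21/4 = -5.25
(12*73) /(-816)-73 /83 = -11023/5644 = -1.95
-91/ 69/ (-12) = 91/828 = 0.11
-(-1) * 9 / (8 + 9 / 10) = 90/89 = 1.01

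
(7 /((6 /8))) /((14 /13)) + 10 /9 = 88/9 = 9.78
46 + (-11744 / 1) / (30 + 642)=599/21 = 28.52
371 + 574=945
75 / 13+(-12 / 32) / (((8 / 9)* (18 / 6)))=4683/832 = 5.63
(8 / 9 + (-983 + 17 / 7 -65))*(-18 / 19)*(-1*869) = -114386470/133 = -860048.65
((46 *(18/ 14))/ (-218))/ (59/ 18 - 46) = 0.01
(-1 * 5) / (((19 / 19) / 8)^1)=-40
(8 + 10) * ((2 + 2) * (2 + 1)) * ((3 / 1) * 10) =6480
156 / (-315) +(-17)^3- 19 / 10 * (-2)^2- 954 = -123377/21 = -5875.10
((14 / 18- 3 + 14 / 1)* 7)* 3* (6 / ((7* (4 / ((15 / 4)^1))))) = 795/4 = 198.75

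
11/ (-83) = -11/83 = -0.13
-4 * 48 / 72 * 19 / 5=-152/15 = -10.13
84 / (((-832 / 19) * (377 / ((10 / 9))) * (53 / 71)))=-47215/6234072 = -0.01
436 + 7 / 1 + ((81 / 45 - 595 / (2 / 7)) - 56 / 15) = -49243/30 = -1641.43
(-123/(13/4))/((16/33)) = -4059/52 = -78.06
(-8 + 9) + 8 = 9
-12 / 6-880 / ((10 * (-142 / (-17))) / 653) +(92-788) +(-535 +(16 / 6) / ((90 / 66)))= -25913167/3195 = -8110.54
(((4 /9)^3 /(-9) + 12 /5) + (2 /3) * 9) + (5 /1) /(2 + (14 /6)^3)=113699749/13023585 = 8.73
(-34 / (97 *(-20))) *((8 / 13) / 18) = 34/56745 = 0.00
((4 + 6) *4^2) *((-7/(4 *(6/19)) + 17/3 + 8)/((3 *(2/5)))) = 3250/3 = 1083.33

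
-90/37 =-2.43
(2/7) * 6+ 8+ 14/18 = 661/63 = 10.49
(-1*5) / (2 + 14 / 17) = -85/48 = -1.77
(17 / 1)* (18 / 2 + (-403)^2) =2761106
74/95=0.78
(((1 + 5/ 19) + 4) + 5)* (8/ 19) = 1560/361 = 4.32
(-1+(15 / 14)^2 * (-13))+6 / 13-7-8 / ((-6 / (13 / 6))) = -448849/22932 = -19.57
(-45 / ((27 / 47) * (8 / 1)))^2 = 55225/576 = 95.88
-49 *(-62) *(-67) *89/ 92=-9057797/46 = -196908.63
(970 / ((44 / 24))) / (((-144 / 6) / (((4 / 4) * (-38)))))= 9215/11 = 837.73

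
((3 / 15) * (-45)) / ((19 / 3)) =-27/19 = -1.42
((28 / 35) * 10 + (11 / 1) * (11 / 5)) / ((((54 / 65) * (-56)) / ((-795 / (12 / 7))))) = 554645/1728 = 320.98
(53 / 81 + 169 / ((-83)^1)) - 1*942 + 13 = -930.38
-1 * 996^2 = -992016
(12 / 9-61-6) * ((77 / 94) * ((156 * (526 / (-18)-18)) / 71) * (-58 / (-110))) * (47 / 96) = 44190055/30672 = 1440.73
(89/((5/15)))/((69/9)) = 801/23 = 34.83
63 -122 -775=-834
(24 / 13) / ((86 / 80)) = 960/559 = 1.72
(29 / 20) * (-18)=-261/10 = -26.10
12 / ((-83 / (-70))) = 840/83 = 10.12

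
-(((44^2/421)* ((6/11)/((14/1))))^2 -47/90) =383095463/781632810 = 0.49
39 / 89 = 0.44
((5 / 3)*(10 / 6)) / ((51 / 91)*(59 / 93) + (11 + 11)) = 14105/113517 = 0.12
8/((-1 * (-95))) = 8/95 = 0.08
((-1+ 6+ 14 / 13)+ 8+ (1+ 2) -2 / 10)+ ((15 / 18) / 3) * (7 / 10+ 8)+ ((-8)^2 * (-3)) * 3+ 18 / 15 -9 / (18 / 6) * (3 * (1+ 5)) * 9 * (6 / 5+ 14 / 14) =-1267271/780 = -1624.71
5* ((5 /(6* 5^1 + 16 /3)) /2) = 75/212 = 0.35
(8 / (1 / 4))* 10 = 320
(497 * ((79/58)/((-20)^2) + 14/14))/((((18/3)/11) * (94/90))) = 381798879/436160 = 875.36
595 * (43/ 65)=5117/13 = 393.62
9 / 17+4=77/17 = 4.53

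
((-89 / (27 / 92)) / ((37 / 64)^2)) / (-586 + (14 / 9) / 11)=23057408/14887875 = 1.55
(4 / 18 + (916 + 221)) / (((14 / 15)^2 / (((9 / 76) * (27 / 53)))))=62177625/789488 = 78.76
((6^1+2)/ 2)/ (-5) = -4/5 = -0.80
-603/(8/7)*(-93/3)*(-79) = -1292153.62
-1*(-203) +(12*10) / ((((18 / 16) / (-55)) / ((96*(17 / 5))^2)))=-625016629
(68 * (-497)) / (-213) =476/3 = 158.67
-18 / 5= -3.60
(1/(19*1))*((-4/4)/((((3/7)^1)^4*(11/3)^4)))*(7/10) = -16807/2781790 = -0.01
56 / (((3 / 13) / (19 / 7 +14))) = 4056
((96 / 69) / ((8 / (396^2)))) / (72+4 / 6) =940896/2507 = 375.31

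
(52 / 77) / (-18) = -26/693 = -0.04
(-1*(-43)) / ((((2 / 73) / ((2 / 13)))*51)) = 3139/663 = 4.73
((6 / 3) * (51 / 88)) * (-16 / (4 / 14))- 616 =-7490/11 = -680.91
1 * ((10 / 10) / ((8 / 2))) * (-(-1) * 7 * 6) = 21/2 = 10.50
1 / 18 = 0.06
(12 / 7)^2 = 144/49 = 2.94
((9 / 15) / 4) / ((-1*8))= -3/160 = -0.02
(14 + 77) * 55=5005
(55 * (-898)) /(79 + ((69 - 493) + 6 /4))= 98780/687 = 143.78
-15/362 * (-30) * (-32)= -7200/181 = -39.78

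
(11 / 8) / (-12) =-11/96 = -0.11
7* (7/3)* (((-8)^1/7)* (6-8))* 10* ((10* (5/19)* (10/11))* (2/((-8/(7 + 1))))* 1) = -1120000/627 = -1786.28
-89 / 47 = -1.89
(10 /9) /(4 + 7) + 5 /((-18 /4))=-100/99 = -1.01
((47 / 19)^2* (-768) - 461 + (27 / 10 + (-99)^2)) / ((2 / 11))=184382297/7220 = 25537.71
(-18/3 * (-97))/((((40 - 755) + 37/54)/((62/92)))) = -487134/887179 = -0.55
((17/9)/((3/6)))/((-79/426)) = -4828/237 = -20.37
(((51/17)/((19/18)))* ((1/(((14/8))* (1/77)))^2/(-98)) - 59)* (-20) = 2144020/931 = 2302.92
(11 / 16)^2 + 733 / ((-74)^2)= 212561/350464 = 0.61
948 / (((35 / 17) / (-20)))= -64464/7 = -9209.14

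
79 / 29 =2.72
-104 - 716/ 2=-462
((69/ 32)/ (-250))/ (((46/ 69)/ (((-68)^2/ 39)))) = -19941/13000 = -1.53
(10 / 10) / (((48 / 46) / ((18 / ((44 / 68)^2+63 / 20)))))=99705/20627 = 4.83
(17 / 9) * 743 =12631/9 = 1403.44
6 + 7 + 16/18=125/9 = 13.89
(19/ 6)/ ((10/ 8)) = 38/15 = 2.53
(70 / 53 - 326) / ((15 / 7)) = -40152/265 = -151.52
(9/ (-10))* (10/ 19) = -9/19 = -0.47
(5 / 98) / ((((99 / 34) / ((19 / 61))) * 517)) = 1615/152985987 = 0.00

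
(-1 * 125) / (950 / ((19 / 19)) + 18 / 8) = -500/3809 = -0.13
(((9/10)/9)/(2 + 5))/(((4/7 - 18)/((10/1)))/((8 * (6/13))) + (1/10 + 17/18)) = 72/2885 = 0.02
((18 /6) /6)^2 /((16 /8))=0.12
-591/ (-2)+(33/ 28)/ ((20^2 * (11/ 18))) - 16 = 1565227/5600 = 279.50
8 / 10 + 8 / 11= 84/55 = 1.53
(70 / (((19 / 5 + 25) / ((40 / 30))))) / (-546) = -0.01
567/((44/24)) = 3402/11 = 309.27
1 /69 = 0.01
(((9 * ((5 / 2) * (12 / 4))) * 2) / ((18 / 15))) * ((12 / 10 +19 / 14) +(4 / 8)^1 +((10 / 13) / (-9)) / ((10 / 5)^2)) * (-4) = -124315/91 = -1366.10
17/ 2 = 8.50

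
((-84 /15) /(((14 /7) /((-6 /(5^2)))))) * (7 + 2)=756/125 = 6.05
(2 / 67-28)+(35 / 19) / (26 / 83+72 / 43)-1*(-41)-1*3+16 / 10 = 566972781/45153310 = 12.56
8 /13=0.62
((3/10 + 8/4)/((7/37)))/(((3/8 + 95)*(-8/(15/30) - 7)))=-0.01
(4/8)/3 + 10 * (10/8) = 38/3 = 12.67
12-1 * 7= 5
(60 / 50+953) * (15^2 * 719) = 154365705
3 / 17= 0.18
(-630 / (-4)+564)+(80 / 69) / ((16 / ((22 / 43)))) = 4281601/5934 = 721.54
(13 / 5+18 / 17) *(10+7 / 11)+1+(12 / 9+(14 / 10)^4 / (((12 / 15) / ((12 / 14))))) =6362569/140250 = 45.37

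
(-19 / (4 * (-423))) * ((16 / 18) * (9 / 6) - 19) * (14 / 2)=-7049/5076 = -1.39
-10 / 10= -1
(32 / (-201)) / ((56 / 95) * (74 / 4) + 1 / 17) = -51680/3559107 = -0.01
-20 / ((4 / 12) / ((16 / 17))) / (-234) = 160/663 = 0.24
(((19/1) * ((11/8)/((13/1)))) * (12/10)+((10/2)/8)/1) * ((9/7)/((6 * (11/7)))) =4737/11440 = 0.41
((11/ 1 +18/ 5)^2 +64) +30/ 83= 575857/2075 = 277.52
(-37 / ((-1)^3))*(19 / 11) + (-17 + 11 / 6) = 3217/66 = 48.74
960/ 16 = 60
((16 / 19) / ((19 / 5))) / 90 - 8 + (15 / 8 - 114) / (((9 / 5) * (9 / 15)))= -2906347/25992 = -111.82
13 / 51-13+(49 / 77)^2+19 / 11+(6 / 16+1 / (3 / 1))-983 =-16339237/16456 = -992.90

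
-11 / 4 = -2.75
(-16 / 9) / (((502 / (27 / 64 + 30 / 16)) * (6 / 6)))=-49/6024 = -0.01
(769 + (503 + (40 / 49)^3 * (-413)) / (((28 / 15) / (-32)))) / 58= -470878439/6823642 = -69.01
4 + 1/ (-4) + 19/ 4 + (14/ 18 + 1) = 185/18 = 10.28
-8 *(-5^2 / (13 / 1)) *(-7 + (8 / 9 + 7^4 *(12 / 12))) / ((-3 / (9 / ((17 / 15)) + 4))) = -67314800/459 = -146655.34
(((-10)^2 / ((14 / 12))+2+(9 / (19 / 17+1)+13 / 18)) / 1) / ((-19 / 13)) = -303641/4788 = -63.42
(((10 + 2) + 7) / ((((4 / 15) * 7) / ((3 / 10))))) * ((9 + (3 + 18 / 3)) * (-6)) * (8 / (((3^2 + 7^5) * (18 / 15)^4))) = -35625/470848 = -0.08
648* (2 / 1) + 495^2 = 246321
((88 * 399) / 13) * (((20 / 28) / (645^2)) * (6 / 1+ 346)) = 588544/360555 = 1.63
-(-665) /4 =665/4 = 166.25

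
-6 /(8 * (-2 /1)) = 3/8 = 0.38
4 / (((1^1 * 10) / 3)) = 6/5 = 1.20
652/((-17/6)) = -3912/17 = -230.12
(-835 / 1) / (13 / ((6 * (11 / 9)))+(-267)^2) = -18370/1568397 = -0.01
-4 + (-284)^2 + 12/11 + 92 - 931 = 877955/11 = 79814.09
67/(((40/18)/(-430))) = -25929/2 = -12964.50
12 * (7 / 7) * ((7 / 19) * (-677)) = -56868/19 = -2993.05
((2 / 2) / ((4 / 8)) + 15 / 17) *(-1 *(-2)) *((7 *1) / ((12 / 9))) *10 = 302.65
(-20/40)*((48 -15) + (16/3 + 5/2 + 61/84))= -3491/168 = -20.78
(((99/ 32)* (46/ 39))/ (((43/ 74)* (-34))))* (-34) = 28083/4472 = 6.28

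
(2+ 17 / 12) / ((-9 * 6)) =-41/648 = -0.06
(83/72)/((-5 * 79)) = -83/28440 = 0.00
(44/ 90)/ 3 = 22/135 = 0.16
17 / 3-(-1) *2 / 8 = 71/12 = 5.92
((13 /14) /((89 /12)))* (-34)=-2652/623 = -4.26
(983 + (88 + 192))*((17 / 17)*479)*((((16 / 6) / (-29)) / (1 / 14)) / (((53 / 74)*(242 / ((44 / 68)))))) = -835674896/287419 = -2907.51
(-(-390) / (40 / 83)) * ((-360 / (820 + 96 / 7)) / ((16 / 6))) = -3058965/23344 = -131.04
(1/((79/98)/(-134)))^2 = 172449424/6241 = 27631.70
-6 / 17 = -0.35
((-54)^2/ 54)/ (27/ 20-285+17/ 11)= -11880/62063 = -0.19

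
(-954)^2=910116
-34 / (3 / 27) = -306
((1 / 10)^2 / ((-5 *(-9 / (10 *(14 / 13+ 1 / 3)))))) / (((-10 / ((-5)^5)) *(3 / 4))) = 1375/1053 = 1.31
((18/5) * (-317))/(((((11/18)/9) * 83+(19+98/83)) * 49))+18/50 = -230530491/425233025 = -0.54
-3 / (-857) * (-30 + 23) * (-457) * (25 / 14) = 34275/1714 = 20.00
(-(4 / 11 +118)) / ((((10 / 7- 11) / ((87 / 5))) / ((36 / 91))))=4077864/47905 = 85.12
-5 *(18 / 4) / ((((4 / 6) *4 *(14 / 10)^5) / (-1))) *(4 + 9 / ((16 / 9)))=61171875/4302592 = 14.22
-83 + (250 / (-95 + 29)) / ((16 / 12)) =-3777/44 = -85.84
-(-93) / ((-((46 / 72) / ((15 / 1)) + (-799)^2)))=-50220/344736563 = 0.00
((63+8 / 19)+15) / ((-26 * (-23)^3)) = 745/3005249 = 0.00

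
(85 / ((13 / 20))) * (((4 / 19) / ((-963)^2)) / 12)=1700/687180429 = 0.00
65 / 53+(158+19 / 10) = 85397/530 = 161.13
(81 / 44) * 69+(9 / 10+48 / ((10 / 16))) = 45039/220 = 204.72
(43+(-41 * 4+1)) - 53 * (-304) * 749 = 12067768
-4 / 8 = -1/2 = -0.50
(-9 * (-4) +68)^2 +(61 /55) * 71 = 10894.75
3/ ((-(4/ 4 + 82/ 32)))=-16/19 = -0.84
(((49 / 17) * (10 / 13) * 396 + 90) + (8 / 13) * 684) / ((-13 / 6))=-1841724/2873 = -641.05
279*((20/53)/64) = 1395/848 = 1.65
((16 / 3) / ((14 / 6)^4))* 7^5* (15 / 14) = 3240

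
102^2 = 10404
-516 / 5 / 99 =-172/165 = -1.04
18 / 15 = 6/5 = 1.20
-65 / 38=-1.71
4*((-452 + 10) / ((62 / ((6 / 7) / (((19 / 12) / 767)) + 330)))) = -21250.73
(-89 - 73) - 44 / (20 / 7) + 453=1378/5 = 275.60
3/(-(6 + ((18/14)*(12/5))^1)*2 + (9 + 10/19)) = -1995/5749 = -0.35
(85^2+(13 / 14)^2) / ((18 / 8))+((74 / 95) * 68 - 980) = 95707567/41895 = 2284.46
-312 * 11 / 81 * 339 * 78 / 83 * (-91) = 1228343.58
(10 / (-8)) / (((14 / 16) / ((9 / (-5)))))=18/7 = 2.57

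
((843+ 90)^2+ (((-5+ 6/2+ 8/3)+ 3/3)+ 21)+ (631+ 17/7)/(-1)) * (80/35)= 292279088/147 = 1988293.12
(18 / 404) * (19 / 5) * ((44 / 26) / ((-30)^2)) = 209/656500 = 0.00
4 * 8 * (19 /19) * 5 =160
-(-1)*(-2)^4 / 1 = 16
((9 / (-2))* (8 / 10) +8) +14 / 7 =32/5 = 6.40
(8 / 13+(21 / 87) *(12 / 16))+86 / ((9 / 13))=1696753/13572 = 125.02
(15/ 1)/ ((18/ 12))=10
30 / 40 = 3/4 = 0.75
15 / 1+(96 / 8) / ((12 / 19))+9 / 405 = 1531/45 = 34.02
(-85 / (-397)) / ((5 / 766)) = 13022/397 = 32.80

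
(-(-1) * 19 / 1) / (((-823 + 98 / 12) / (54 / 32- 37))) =32205/39112 = 0.82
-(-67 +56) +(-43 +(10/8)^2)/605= 105817/9680 = 10.93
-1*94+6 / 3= -92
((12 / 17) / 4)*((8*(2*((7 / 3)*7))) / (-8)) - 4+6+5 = 21/17 = 1.24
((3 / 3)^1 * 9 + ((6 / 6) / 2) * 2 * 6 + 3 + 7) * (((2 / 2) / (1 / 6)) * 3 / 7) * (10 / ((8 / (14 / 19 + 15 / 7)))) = 430875/1862 = 231.40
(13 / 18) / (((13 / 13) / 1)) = 13/18 = 0.72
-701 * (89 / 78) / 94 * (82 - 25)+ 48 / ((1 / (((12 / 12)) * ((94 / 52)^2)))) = -10426579/31772 = -328.17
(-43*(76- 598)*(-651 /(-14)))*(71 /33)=24701823/11 = 2245620.27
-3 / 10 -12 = -123/10 = -12.30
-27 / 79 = -0.34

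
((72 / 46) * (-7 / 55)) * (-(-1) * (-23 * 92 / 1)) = 23184/55 = 421.53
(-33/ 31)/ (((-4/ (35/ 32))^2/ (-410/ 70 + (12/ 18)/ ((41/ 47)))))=8441125/20824064 = 0.41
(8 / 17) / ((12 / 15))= 10/17 = 0.59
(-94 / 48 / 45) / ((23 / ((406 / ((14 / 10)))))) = -1363/2484 = -0.55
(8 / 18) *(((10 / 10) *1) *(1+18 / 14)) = 1.02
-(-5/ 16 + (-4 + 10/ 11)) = 599/176 = 3.40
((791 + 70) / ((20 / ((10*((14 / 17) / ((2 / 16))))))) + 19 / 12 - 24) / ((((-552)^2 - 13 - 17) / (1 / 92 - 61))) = -31270103/55515744 = -0.56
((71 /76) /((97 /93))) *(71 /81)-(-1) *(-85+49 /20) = -20343514/248805 = -81.76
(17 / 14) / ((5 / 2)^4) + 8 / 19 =0.45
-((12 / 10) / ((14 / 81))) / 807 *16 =-1296/9415 = -0.14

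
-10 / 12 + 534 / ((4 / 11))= 4403/3 = 1467.67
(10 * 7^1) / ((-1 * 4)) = -35/2 = -17.50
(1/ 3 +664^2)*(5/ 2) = 6613445/6 = 1102240.83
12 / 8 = 3/2 = 1.50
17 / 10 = 1.70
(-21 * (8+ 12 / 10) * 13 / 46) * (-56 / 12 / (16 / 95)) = 12103/8 = 1512.88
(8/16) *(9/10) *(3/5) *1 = 0.27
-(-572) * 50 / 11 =2600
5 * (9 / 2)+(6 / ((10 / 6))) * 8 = 513/10 = 51.30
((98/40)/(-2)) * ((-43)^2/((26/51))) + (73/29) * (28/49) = -937688473/211120 = -4441.50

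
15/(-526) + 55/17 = 28675/8942 = 3.21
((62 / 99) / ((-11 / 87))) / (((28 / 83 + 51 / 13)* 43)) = -1940042/71754573 = -0.03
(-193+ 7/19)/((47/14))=-51240/893 = -57.38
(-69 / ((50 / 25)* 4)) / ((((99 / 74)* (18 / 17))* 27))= -14467/64152 = -0.23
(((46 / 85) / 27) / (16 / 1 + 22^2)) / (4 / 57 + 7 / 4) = 874/39684375 = 0.00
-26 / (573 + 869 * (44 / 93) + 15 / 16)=-38688/1465795 = -0.03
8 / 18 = 4/9 = 0.44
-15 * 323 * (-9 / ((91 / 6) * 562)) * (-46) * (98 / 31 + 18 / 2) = -174507210/60977 = -2861.85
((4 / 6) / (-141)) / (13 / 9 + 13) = -1/3055 = 0.00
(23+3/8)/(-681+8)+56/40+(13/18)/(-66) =10828151/7995240 = 1.35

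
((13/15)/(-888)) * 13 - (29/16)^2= -1405673/426240 = -3.30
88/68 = 22/17 = 1.29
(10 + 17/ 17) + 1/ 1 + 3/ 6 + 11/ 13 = 347/26 = 13.35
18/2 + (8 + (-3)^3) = -10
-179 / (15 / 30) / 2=-179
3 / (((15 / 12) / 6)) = 72/5 = 14.40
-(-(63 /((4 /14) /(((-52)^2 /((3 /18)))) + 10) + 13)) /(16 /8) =10959325/1135682 = 9.65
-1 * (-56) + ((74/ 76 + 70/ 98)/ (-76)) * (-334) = 641031/10108 = 63.42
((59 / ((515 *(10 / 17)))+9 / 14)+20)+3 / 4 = 1556467/72100 = 21.59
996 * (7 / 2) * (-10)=-34860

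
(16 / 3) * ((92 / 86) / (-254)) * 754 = -16.94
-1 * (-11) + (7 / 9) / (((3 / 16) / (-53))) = -5639/27 = -208.85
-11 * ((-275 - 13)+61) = 2497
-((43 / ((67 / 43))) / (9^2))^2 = -3418801/29452329 = -0.12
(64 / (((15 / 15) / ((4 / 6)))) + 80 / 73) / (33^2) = 9584/238491 = 0.04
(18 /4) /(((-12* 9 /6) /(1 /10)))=-1/40 = -0.02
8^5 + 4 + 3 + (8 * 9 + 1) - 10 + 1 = 32839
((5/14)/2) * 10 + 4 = 5.79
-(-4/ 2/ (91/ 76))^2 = -23104/8281 = -2.79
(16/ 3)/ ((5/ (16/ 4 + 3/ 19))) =1264/285 = 4.44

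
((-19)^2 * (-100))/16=-9025/4 = -2256.25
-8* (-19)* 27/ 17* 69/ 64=35397/136 = 260.27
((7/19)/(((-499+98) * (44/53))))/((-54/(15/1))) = 1855/6034248 = 0.00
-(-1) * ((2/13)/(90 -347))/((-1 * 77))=2/257257 = 0.00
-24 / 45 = -8/15 = -0.53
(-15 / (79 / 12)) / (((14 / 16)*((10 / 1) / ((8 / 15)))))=-384/2765 = -0.14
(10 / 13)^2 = 100/169 = 0.59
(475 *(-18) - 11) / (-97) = 8561/97 = 88.26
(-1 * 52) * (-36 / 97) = 1872/97 = 19.30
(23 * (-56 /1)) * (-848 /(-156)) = -273056/39 = -7001.44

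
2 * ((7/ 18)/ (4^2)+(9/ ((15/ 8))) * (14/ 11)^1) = 97153/7920 = 12.27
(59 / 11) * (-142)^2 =1189676/11 = 108152.36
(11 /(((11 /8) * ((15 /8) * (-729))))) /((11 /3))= -64/40095 = 0.00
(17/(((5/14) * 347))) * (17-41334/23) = -9744434/39905 = -244.19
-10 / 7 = -1.43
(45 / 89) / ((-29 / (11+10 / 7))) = -135/623 = -0.22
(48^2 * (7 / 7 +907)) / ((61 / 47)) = 98325504/61 = 1611893.51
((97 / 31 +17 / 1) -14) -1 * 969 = -962.87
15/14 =1.07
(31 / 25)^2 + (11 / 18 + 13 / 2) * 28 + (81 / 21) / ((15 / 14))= 1148899/5625 = 204.25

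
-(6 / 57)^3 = -8/6859 = 0.00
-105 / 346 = -0.30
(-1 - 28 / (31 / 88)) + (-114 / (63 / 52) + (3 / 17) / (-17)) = -32847092/188139 = -174.59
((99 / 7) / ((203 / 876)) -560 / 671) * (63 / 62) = 258282198/4222603 = 61.17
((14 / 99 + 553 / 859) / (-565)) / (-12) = 66773/576577980 = 0.00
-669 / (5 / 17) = -2274.60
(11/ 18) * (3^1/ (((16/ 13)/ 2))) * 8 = 143/6 = 23.83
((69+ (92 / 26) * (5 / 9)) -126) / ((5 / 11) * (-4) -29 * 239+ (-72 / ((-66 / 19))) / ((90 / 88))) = 354145/44482269 = 0.01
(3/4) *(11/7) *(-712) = -839.14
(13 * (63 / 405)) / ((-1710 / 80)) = -0.09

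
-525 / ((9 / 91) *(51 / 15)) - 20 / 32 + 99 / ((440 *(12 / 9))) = -12743723/8160 = -1561.73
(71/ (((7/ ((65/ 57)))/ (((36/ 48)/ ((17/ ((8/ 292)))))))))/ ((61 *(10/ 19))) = 923/2119628 = 0.00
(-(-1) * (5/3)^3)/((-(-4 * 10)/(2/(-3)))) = -25/324 = -0.08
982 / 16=491/8 = 61.38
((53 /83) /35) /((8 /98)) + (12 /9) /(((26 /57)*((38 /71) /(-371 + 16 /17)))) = -741375269/366860 = -2020.87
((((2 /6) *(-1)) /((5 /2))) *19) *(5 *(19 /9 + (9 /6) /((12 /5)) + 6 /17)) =-71839/1836 = -39.13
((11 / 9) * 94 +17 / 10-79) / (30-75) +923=3734767/4050 = 922.16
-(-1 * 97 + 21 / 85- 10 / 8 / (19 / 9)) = 97.35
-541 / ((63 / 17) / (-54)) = 55182/7 = 7883.14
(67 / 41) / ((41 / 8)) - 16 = -26360/1681 = -15.68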